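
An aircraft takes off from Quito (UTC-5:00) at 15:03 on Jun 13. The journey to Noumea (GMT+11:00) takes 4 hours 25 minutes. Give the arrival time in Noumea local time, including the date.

11:28 on June 14

Noumea is 16:00 ahead of Quito.
After 4 hours and 25 minutes it is 19:28 in Quito.
Shift by the zone difference: 19:28 + 16:00 = 11:28 on Jun 14 in Noumea.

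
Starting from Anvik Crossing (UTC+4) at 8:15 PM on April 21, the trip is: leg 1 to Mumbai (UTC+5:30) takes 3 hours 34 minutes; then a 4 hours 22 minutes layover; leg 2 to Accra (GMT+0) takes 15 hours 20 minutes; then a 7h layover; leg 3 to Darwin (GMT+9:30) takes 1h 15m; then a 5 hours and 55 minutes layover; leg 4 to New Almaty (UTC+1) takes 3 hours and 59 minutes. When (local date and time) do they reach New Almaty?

10:40 AM on April 23

Convert departure to UTC: 8:15 PM − 4:00 = 4:15 PM UTC on Apr 21.
Add 3 hours 34 minutes leg 1 → 7:49 PM UTC.
Add 4 hours 22 minutes layover in Mumbai → 12:11 AM UTC (Apr 22).
Add 15 hours 20 minutes leg 2 → 3:31 PM UTC.
Add 7 hours layover in Accra → 10:31 PM UTC.
Add 1 hour and 15 minutes leg 3 → 11:46 PM UTC.
Add 5 hours and 55 minutes layover in Darwin → 5:41 AM UTC (Apr 23).
Add 3 hours 59 minutes leg 4 → 9:40 AM UTC.
New Almaty is UTC+1:00, so local arrival = 9:40 AM + 1:00 = 10:40 AM on Apr 23.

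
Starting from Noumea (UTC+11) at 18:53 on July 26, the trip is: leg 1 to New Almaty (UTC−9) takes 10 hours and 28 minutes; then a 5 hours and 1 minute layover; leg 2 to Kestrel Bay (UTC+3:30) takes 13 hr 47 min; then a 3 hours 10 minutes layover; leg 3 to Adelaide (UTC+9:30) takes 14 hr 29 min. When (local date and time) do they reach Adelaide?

Convert departure to UTC: 18:53 − 11:00 = 07:53 UTC on Jul 26.
Add 10 hours 28 minutes leg 1 → 18:21 UTC.
Add 5 hours and 1 minute layover in New Almaty → 23:22 UTC.
Add 13 hours and 47 minutes leg 2 → 13:09 UTC (Jul 27).
Add 3 hours and 10 minutes layover in Kestrel Bay → 16:19 UTC.
Add 14 hours and 29 minutes leg 3 → 06:48 UTC (Jul 28).
Adelaide is UTC+9:30, so local arrival = 06:48 + 9:30 = 16:18 on Jul 28.

16:18 on July 28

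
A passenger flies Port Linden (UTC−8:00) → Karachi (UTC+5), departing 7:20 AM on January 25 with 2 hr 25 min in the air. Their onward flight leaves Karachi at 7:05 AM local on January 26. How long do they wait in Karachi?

Convert departure to UTC: 7:20 AM + 8:00 = 3:20 PM UTC on Jan 25.
Add 2 hours and 25 minutes flight time → 5:45 PM UTC.
Karachi is UTC+5:00, so local arrival = 5:45 PM + 5:00 = 10:45 PM on Jan 25.
Layover = 7:05 AM − 10:45 PM (+1 day) = 8 hours 20 minutes.

8 hours 20 minutes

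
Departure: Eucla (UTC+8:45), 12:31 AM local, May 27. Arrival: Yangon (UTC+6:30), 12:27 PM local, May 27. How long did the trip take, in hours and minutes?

14 hours 11 minutes

Yangon is 2:15 behind Eucla.
Clock-face elapsed time (ignoring zones) is 11 hours 56 minutes.
Actual elapsed = 11 hours 56 minutes + 2:15 = 14 hours 11 minutes.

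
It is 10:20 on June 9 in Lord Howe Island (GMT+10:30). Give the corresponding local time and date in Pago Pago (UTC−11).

Pago Pago is 21:30 behind Lord Howe Island.
Shift by the zone difference: 10:20 − 21:30 = 12:50 on Jun 8 in Pago Pago.

12:50 on June 8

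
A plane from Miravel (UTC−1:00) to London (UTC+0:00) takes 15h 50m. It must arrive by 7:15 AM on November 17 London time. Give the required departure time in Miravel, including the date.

Target arrival is already UTC: 7:15 AM on Nov 17.
Subtract 15 hours 50 minutes → departure 3:25 PM UTC on Nov 16.
Miravel is UTC−1:00: 3:25 PM − 1:00 = 2:25 PM on Nov 16.

2:25 PM on November 16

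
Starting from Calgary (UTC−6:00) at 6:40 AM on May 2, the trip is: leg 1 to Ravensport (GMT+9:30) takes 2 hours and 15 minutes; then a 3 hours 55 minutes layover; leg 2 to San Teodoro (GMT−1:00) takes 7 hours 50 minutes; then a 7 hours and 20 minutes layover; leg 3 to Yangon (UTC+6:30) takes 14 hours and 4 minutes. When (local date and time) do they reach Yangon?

6:34 AM on May 4

Convert departure to UTC: 6:40 AM + 6:00 = 12:40 PM UTC on May 2.
Add 2 hours and 15 minutes leg 1 → 2:55 PM UTC.
Add 3 hours 55 minutes layover in Ravensport → 6:50 PM UTC.
Add 7 hours 50 minutes leg 2 → 2:40 AM UTC (May 3).
Add 7 hours and 20 minutes layover in San Teodoro → 10:00 AM UTC.
Add 14 hours and 4 minutes leg 3 → 12:04 AM UTC (May 4).
Yangon is UTC+6:30, so local arrival = 12:04 AM + 6:30 = 6:34 AM on May 4.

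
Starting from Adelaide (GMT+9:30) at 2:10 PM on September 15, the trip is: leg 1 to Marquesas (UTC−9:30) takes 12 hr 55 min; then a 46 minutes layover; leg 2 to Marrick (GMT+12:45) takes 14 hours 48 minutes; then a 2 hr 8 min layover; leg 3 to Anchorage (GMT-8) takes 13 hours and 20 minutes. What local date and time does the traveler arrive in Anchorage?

Convert departure to UTC: 2:10 PM − 9:30 = 4:40 AM UTC on Sep 15.
Add 12 hours and 55 minutes leg 1 → 5:35 PM UTC.
Add 46 minutes layover in Marquesas → 6:21 PM UTC.
Add 14 hours 48 minutes leg 2 → 9:09 AM UTC (Sep 16).
Add 2 hours 8 minutes layover in Marrick → 11:17 AM UTC.
Add 13 hours 20 minutes leg 3 → 12:37 AM UTC (Sep 17).
Anchorage is UTC−8:00, so local arrival = 12:37 AM − 8:00 = 4:37 PM on Sep 16.

4:37 PM on Sep 16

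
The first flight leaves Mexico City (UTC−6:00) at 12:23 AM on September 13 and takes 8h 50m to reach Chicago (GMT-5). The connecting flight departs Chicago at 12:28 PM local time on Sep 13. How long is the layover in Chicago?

Convert departure to UTC: 12:23 AM + 6:00 = 6:23 AM UTC on Sep 13.
Add 8 hours 50 minutes flight time → 3:13 PM UTC.
Chicago is UTC−5:00, so local arrival = 3:13 PM − 5:00 = 10:13 AM on Sep 13.
Layover = 12:28 PM − 10:13 AM = 2 hours 15 minutes.

2 hours 15 minutes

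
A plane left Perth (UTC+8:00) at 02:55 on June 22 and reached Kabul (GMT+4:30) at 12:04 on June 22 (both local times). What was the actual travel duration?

Departure in UTC: 02:55 − 8:00 = 18:55 on Jun 21.
Arrival in UTC: 12:04 − 4:30 = 07:34 on Jun 22.
Elapsed = 07:34 − 18:55 (+1 day) = 12 hours 39 minutes.

12 hours 39 minutes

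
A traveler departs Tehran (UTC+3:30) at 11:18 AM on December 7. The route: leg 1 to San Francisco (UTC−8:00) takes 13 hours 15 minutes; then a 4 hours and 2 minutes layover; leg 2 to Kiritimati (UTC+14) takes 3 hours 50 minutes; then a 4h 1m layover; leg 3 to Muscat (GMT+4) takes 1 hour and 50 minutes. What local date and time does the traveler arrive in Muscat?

2:46 PM on December 8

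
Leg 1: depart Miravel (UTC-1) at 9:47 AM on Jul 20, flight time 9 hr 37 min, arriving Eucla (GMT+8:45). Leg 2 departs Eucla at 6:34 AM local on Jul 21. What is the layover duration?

Convert departure to UTC: 9:47 AM + 1:00 = 10:47 AM UTC on Jul 20.
Add 9 hours 37 minutes flight time → 8:24 PM UTC.
Eucla is UTC+8:45, so local arrival = 8:24 PM + 8:45 = 5:09 AM on Jul 21.
Layover = 6:34 AM − 5:09 AM = 1 hour 25 minutes.

1 hour 25 minutes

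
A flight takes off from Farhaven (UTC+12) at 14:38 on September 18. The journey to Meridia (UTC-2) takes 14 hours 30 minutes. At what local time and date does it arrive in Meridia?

15:08 on September 18

Meridia is 14:00 behind Farhaven.
After 14 hours 30 minutes it is 05:08 (Sep 19) in Farhaven.
Shift by the zone difference: 05:08 − 14:00 = 15:08 on Sep 18 in Meridia.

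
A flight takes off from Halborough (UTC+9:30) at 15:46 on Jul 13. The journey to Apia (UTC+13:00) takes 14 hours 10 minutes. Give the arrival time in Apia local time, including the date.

Convert departure to UTC: 15:46 − 9:30 = 06:16 UTC on Jul 13.
Add 14 hours 10 minutes travel time → 20:26 UTC.
Apia is UTC+13:00, so local arrival = 20:26 + 13:00 = 09:26 on Jul 14.

09:26 on July 14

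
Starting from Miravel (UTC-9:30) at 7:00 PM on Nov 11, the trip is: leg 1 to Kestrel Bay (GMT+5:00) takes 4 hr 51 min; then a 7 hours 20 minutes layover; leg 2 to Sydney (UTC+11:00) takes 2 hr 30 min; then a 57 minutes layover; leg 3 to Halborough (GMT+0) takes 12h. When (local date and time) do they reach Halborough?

Convert departure to UTC: 7:00 PM + 9:30 = 4:30 AM UTC on Nov 12.
Add 4 hours 51 minutes leg 1 → 9:21 AM UTC.
Add 7 hours 20 minutes layover in Kestrel Bay → 4:41 PM UTC.
Add 2 hours 30 minutes leg 2 → 7:11 PM UTC.
Add 57 minutes layover in Sydney → 8:08 PM UTC.
Add 12 hours leg 3 → 8:08 AM UTC (Nov 13).
Halborough is UTC+0, so local arrival is the same: 8:08 AM on Nov 13.

8:08 AM on November 13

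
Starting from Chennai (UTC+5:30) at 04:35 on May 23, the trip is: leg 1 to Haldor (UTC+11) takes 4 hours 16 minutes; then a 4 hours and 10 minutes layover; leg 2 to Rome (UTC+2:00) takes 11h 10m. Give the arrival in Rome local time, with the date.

20:41 on May 23

Convert departure to UTC: 04:35 − 5:30 = 23:05 UTC on May 22.
Add 4 hours and 16 minutes leg 1 → 03:21 UTC (May 23).
Add 4 hours and 10 minutes layover in Haldor → 07:31 UTC.
Add 11 hours and 10 minutes leg 2 → 18:41 UTC.
Rome is UTC+2:00, so local arrival = 18:41 + 2:00 = 20:41 on May 23.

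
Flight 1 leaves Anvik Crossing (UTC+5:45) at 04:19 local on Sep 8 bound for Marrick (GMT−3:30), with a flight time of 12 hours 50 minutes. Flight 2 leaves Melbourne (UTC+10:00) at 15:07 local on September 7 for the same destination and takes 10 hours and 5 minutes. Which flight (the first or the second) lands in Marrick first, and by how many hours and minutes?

the second, by 20 hours 12 minutes

Flight 1 in UTC: 04:19 − 5:45 = 22:34 on Sep 7.
+12 hours 50 minutes → arrive 11:24 UTC on Sep 8.
Flight 2 in UTC: 15:07 − 10:00 = 05:07 on Sep 7.
+10 hours 5 minutes → arrive 15:12 UTC on Sep 7.
Flight 2 lands earlier by 20 hours 12 minutes.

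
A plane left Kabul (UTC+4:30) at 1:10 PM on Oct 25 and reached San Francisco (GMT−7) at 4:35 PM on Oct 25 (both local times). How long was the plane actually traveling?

14 hours 55 minutes

San Francisco is 11:30 behind Kabul.
Clock-face elapsed time (ignoring zones) is 3 hours 25 minutes.
Actual elapsed = 3 hours 25 minutes + 11:30 = 14 hours 55 minutes.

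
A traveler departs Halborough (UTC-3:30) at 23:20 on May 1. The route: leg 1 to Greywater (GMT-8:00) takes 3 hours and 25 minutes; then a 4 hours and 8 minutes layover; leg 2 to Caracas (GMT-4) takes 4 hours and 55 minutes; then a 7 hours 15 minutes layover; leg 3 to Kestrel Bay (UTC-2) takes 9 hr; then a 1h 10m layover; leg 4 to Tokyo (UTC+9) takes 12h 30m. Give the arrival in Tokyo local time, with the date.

06:13 on May 4

Convert departure to UTC: 23:20 + 3:30 = 02:50 UTC on May 2.
Add 3 hours and 25 minutes leg 1 → 06:15 UTC.
Add 4 hours 8 minutes layover in Greywater → 10:23 UTC.
Add 4 hours and 55 minutes leg 2 → 15:18 UTC.
Add 7 hours 15 minutes layover in Caracas → 22:33 UTC.
Add 9 hours leg 3 → 07:33 UTC (May 3).
Add 1 hour 10 minutes layover in Kestrel Bay → 08:43 UTC.
Add 12 hours 30 minutes leg 4 → 21:13 UTC.
Tokyo is UTC+9:00, so local arrival = 21:13 + 9:00 = 06:13 on May 4.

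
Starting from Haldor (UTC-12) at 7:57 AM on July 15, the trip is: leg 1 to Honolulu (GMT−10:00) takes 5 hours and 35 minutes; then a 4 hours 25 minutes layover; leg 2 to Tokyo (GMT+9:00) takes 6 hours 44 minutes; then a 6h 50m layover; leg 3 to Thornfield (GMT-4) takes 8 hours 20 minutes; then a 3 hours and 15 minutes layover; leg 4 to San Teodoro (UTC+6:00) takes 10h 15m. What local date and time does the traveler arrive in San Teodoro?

Convert departure to UTC: 7:57 AM + 12:00 = 7:57 PM UTC on Jul 15.
Add 5 hours 35 minutes leg 1 → 1:32 AM UTC (Jul 16).
Add 4 hours 25 minutes layover in Honolulu → 5:57 AM UTC.
Add 6 hours 44 minutes leg 2 → 12:41 PM UTC.
Add 6 hours 50 minutes layover in Tokyo → 7:31 PM UTC.
Add 8 hours 20 minutes leg 3 → 3:51 AM UTC (Jul 17).
Add 3 hours and 15 minutes layover in Thornfield → 7:06 AM UTC.
Add 10 hours and 15 minutes leg 4 → 5:21 PM UTC.
San Teodoro is UTC+6:00, so local arrival = 5:21 PM + 6:00 = 11:21 PM on Jul 17.

11:21 PM on July 17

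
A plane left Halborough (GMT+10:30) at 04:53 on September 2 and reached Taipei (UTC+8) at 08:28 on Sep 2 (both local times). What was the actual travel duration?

Taipei is 2:30 behind Halborough.
Clock-face elapsed time (ignoring zones) is 3 hours 35 minutes.
Actual elapsed = 3 hours 35 minutes + 2:30 = 6 hours 5 minutes.

6 hours 5 minutes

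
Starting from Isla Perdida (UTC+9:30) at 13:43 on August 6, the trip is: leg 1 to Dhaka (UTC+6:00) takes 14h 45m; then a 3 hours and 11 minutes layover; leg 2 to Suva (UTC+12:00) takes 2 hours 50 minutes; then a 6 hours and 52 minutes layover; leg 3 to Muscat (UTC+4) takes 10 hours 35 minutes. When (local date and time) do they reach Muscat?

22:26 on Aug 7

Convert departure to UTC: 13:43 − 9:30 = 04:13 UTC on Aug 6.
Add 14 hours 45 minutes leg 1 → 18:58 UTC.
Add 3 hours 11 minutes layover in Dhaka → 22:09 UTC.
Add 2 hours 50 minutes leg 2 → 00:59 UTC (Aug 7).
Add 6 hours and 52 minutes layover in Suva → 07:51 UTC.
Add 10 hours 35 minutes leg 3 → 18:26 UTC.
Muscat is UTC+4:00, so local arrival = 18:26 + 4:00 = 22:26 on Aug 7.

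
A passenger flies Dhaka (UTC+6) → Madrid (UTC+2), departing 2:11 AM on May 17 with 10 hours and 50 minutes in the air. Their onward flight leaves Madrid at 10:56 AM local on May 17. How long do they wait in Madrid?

1 hour 55 minutes

Convert departure to UTC: 2:11 AM − 6:00 = 8:11 PM UTC on May 16.
Add 10 hours and 50 minutes flight time → 7:01 AM UTC (May 17).
Madrid is UTC+2:00, so local arrival = 7:01 AM + 2:00 = 9:01 AM on May 17.
Layover = 10:56 AM − 9:01 AM = 1 hour 55 minutes.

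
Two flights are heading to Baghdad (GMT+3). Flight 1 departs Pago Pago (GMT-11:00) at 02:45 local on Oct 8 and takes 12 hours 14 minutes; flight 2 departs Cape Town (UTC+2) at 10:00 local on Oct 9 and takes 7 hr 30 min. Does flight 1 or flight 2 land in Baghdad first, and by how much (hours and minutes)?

Flight 1 in UTC: 02:45 + 11:00 = 13:45 on Oct 8.
+12 hours and 14 minutes → arrive 01:59 UTC on Oct 9.
Flight 2 in UTC: 10:00 − 2:00 = 08:00 on Oct 9.
+7 hours 30 minutes → arrive 15:30 UTC on Oct 9.
Flight 1 lands earlier by 13 hours 31 minutes.

the first, by 13 hours 31 minutes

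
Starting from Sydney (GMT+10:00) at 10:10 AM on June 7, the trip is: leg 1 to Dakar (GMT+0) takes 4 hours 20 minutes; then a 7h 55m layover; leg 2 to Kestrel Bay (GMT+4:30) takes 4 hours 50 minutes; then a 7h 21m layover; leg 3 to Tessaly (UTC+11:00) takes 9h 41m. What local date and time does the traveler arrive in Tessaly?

9:17 PM on June 8

Convert departure to UTC: 10:10 AM − 10:00 = 12:10 AM UTC on Jun 7.
Add 4 hours 20 minutes leg 1 → 4:30 AM UTC.
Add 7 hours and 55 minutes layover in Dakar → 12:25 PM UTC.
Add 4 hours 50 minutes leg 2 → 5:15 PM UTC.
Add 7 hours 21 minutes layover in Kestrel Bay → 12:36 AM UTC (Jun 8).
Add 9 hours and 41 minutes leg 3 → 10:17 AM UTC.
Tessaly is UTC+11:00, so local arrival = 10:17 AM + 11:00 = 9:17 PM on Jun 8.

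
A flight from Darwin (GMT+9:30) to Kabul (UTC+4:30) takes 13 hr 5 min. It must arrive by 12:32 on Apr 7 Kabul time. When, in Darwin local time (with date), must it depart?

Target arrival in UTC: 12:32 − 4:30 = 08:02 on Apr 7.
Subtract 13 hours and 5 minutes → departure 18:57 UTC on Apr 6.
Darwin is UTC+9:30: 18:57 + 9:30 = 04:27 on Apr 7.

04:27 on Apr 7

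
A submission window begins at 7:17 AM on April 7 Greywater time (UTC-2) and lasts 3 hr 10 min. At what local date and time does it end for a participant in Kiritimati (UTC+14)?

Convert start to UTC: 7:17 AM + 2:00 = 9:17 AM UTC on Apr 7.
Add 3 hours and 10 minutes duration → 12:27 PM UTC.
Kiritimati is UTC+14:00, so local end time = 12:27 PM + 14:00 = 2:27 AM on Apr 8.

2:27 AM on April 8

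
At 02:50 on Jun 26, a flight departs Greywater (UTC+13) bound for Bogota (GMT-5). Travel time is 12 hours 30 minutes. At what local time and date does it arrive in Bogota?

21:20 on June 25

Bogota is 18:00 behind Greywater.
After 12 hours and 30 minutes it is 15:20 in Greywater.
Shift by the zone difference: 15:20 − 18:00 = 21:20 on Jun 25 in Bogota.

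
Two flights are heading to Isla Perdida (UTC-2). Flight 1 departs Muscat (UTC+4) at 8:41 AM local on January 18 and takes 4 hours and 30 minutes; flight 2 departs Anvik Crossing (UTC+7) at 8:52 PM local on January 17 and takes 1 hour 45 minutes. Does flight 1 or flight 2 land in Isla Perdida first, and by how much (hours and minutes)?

the second, by 17 hours 34 minutes

Flight 1 in UTC: 8:41 AM − 4:00 = 4:41 AM on Jan 18.
+4 hours 30 minutes → arrive 9:11 AM UTC on Jan 18.
Flight 2 in UTC: 8:52 PM − 7:00 = 1:52 PM on Jan 17.
+1 hour and 45 minutes → arrive 3:37 PM UTC on Jan 17.
Flight 2 lands earlier by 17 hours 34 minutes.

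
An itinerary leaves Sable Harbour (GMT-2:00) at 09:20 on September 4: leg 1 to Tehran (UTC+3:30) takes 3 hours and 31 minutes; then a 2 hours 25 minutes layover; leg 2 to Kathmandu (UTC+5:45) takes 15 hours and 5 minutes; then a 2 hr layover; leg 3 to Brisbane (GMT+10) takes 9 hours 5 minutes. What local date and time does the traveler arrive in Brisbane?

Convert departure to UTC: 09:20 + 2:00 = 11:20 UTC on Sep 4.
Add 3 hours and 31 minutes leg 1 → 14:51 UTC.
Add 2 hours and 25 minutes layover in Tehran → 17:16 UTC.
Add 15 hours and 5 minutes leg 2 → 08:21 UTC (Sep 5).
Add 2 hours layover in Kathmandu → 10:21 UTC.
Add 9 hours and 5 minutes leg 3 → 19:26 UTC.
Brisbane is UTC+10:00, so local arrival = 19:26 + 10:00 = 05:26 on Sep 6.

05:26 on Sep 6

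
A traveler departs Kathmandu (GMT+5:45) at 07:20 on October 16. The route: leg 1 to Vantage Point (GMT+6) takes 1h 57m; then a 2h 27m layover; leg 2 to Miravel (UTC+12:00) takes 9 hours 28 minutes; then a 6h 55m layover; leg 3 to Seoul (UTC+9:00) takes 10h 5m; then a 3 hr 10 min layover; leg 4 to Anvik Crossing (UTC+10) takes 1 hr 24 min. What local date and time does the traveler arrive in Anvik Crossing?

23:01 on Oct 17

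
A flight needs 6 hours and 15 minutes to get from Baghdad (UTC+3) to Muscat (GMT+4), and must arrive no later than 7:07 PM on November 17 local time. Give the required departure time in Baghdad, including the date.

11:52 AM on November 17

Target arrival in UTC: 7:07 PM − 4:00 = 3:07 PM on Nov 17.
Subtract 6 hours and 15 minutes → departure 8:52 AM UTC on Nov 17.
Baghdad is UTC+3:00: 8:52 AM + 3:00 = 11:52 AM on Nov 17.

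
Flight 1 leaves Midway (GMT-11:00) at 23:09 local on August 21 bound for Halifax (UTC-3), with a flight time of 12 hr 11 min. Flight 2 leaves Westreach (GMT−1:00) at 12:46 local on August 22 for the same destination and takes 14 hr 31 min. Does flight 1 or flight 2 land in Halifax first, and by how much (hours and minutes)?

the first, by 5 hours 57 minutes

Flight 1 in UTC: 23:09 + 11:00 = 10:09 on Aug 22.
+12 hours 11 minutes → arrive 22:20 UTC on Aug 22.
Flight 2 in UTC: 12:46 + 1:00 = 13:46 on Aug 22.
+14 hours 31 minutes → arrive 04:17 UTC on Aug 23.
Flight 1 lands earlier by 5 hours 57 minutes.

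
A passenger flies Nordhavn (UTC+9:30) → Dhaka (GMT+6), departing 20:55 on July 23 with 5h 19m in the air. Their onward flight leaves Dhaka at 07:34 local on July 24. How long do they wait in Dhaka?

8 hours 50 minutes

Convert departure to UTC: 20:55 − 9:30 = 11:25 UTC on Jul 23.
Add 5 hours and 19 minutes flight time → 16:44 UTC.
Dhaka is UTC+6:00, so local arrival = 16:44 + 6:00 = 22:44 on Jul 23.
Layover = 07:34 − 22:44 (+1 day) = 8 hours 50 minutes.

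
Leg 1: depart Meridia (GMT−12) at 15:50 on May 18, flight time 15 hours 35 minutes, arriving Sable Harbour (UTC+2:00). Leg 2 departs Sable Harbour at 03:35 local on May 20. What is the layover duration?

Convert departure to UTC: 15:50 + 12:00 = 03:50 UTC on May 19.
Add 15 hours and 35 minutes flight time → 19:25 UTC.
Sable Harbour is UTC+2:00, so local arrival = 19:25 + 2:00 = 21:25 on May 19.
Layover = 03:35 − 21:25 (+1 day) = 6 hours 10 minutes.

6 hours 10 minutes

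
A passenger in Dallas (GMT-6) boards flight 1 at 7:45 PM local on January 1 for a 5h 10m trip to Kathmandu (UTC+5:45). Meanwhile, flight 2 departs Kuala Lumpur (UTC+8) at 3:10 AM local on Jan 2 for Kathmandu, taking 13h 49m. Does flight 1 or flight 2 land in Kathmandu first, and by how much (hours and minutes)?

the first, by 2 hours 4 minutes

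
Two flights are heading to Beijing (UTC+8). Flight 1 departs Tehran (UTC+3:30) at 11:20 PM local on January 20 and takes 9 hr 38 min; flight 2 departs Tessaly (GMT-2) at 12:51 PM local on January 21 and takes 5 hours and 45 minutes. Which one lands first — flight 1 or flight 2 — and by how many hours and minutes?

Flight 1 in UTC: 11:20 PM − 3:30 = 7:50 PM on Jan 20.
+9 hours 38 minutes → arrive 5:28 AM UTC on Jan 21.
Flight 2 in UTC: 12:51 PM + 2:00 = 2:51 PM on Jan 21.
+5 hours and 45 minutes → arrive 8:36 PM UTC on Jan 21.
Flight 1 lands earlier by 15 hours 8 minutes.

the first, by 15 hours 8 minutes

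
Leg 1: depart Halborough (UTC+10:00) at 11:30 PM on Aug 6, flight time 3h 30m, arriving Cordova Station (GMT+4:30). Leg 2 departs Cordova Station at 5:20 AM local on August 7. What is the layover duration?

Convert departure to UTC: 11:30 PM − 10:00 = 1:30 PM UTC on Aug 6.
Add 3 hours 30 minutes flight time → 5:00 PM UTC.
Cordova Station is UTC+4:30, so local arrival = 5:00 PM + 4:30 = 9:30 PM on Aug 6.
Layover = 5:20 AM − 9:30 PM (+1 day) = 7 hours 50 minutes.

7 hours 50 minutes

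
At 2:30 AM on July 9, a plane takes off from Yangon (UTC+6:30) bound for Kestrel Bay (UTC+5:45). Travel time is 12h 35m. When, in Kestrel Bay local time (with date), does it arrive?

2:20 PM on Jul 9

Convert departure to UTC: 2:30 AM − 6:30 = 8:00 PM UTC on Jul 8.
Add 12 hours and 35 minutes travel time → 8:35 AM UTC (Jul 9).
Kestrel Bay is UTC+5:45, so local arrival = 8:35 AM + 5:45 = 2:20 PM on Jul 9.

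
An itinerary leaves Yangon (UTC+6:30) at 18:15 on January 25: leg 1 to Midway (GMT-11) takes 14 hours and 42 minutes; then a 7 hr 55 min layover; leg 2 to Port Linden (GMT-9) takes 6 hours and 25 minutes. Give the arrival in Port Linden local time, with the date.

Convert departure to UTC: 18:15 − 6:30 = 11:45 UTC on Jan 25.
Add 14 hours 42 minutes leg 1 → 02:27 UTC (Jan 26).
Add 7 hours 55 minutes layover in Midway → 10:22 UTC.
Add 6 hours 25 minutes leg 2 → 16:47 UTC.
Port Linden is UTC−9:00, so local arrival = 16:47 − 9:00 = 07:47 on Jan 26.

07:47 on Jan 26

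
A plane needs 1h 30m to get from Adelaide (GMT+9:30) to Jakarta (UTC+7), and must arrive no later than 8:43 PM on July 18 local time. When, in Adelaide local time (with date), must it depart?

Target arrival in UTC: 8:43 PM − 7:00 = 1:43 PM on Jul 18.
Subtract 1 hour 30 minutes → departure 12:13 PM UTC on Jul 18.
Adelaide is UTC+9:30: 12:13 PM + 9:30 = 9:43 PM on Jul 18.

9:43 PM on Jul 18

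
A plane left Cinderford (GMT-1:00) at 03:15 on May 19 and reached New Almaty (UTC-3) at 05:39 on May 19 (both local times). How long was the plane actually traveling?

Departure in UTC: 03:15 + 1:00 = 04:15 on May 19.
Arrival in UTC: 05:39 + 3:00 = 08:39 on May 19.
Elapsed = 08:39 − 04:15 = 4 hours 24 minutes.

4 hours 24 minutes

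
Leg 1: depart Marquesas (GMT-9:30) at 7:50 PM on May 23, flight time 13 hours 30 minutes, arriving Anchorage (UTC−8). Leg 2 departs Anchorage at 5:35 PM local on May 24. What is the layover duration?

6 hours 45 minutes

Convert departure to UTC: 7:50 PM + 9:30 = 5:20 AM UTC on May 24.
Add 13 hours 30 minutes flight time → 6:50 PM UTC.
Anchorage is UTC−8:00, so local arrival = 6:50 PM − 8:00 = 10:50 AM on May 24.
Layover = 5:35 PM − 10:50 AM = 6 hours 45 minutes.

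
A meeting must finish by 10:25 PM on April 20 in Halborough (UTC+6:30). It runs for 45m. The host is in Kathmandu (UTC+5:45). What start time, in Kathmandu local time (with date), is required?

Target end time in UTC: 10:25 PM − 6:30 = 3:55 PM on Apr 20.
Subtract 45 minutes → start 3:10 PM UTC on Apr 20.
Kathmandu is UTC+5:45: 3:10 PM + 5:45 = 8:55 PM on Apr 20.

8:55 PM on April 20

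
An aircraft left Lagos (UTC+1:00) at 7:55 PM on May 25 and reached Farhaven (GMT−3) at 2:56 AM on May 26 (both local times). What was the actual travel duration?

11 hours 1 minute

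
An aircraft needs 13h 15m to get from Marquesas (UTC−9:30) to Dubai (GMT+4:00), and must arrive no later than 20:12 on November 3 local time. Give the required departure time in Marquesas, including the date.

Target arrival in UTC: 20:12 − 4:00 = 16:12 on Nov 3.
Subtract 13 hours and 15 minutes → departure 02:57 UTC on Nov 3.
Marquesas is UTC−9:30: 02:57 − 9:30 = 17:27 on Nov 2.

17:27 on Nov 2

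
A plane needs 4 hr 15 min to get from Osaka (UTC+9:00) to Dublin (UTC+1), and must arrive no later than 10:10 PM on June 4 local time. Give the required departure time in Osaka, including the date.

Target arrival in UTC: 10:10 PM − 1:00 = 9:10 PM on Jun 4.
Subtract 4 hours and 15 minutes → departure 4:55 PM UTC on Jun 4.
Osaka is UTC+9:00: 4:55 PM + 9:00 = 1:55 AM on Jun 5.

1:55 AM on June 5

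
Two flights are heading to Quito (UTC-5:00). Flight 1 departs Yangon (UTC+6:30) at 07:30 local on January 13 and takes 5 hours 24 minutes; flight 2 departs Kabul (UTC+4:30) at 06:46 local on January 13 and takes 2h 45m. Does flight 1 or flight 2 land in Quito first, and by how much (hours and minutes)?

Flight 1 in UTC: 07:30 − 6:30 = 01:00 on Jan 13.
+5 hours and 24 minutes → arrive 06:24 UTC on Jan 13.
Flight 2 in UTC: 06:46 − 4:30 = 02:16 on Jan 13.
+2 hours and 45 minutes → arrive 05:01 UTC on Jan 13.
Flight 2 lands earlier by 1 hour 23 minutes.

the second, by 1 hour 23 minutes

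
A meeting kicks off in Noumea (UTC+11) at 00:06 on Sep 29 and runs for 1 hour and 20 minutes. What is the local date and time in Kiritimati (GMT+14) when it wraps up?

04:26 on Sep 29

Kiritimati is 3:00 ahead of Noumea.
After 1 hour 20 minutes it is 01:26 in Noumea.
Shift by the zone difference: 01:26 + 3:00 = 04:26 on Sep 29 in Kiritimati.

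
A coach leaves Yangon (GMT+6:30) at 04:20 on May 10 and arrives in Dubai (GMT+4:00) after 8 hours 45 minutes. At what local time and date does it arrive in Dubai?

10:35 on May 10

Dubai is 2:30 behind Yangon.
After 8 hours and 45 minutes it is 13:05 in Yangon.
Shift by the zone difference: 13:05 − 2:30 = 10:35 on May 10 in Dubai.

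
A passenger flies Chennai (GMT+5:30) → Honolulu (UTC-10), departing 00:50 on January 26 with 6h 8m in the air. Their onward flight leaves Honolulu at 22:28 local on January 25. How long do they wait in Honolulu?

Convert departure to UTC: 00:50 − 5:30 = 19:20 UTC on Jan 25.
Add 6 hours 8 minutes flight time → 01:28 UTC (Jan 26).
Honolulu is UTC−10:00, so local arrival = 01:28 − 10:00 = 15:28 on Jan 25.
Layover = 22:28 − 15:28 = 7 hours.

7 hours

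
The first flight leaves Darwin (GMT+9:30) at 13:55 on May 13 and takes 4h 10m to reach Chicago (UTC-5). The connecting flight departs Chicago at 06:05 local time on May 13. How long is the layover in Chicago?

Convert departure to UTC: 13:55 − 9:30 = 04:25 UTC on May 13.
Add 4 hours and 10 minutes flight time → 08:35 UTC.
Chicago is UTC−5:00, so local arrival = 08:35 − 5:00 = 03:35 on May 13.
Layover = 06:05 − 03:35 = 2 hours 30 minutes.

2 hours 30 minutes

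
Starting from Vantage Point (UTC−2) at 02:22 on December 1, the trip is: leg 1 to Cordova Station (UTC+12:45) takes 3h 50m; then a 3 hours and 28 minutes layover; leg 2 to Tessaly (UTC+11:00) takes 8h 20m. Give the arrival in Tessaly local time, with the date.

07:00 on December 2

Convert departure to UTC: 02:22 + 2:00 = 04:22 UTC on Dec 1.
Add 3 hours and 50 minutes leg 1 → 08:12 UTC.
Add 3 hours and 28 minutes layover in Cordova Station → 11:40 UTC.
Add 8 hours 20 minutes leg 2 → 20:00 UTC.
Tessaly is UTC+11:00, so local arrival = 20:00 + 11:00 = 07:00 on Dec 2.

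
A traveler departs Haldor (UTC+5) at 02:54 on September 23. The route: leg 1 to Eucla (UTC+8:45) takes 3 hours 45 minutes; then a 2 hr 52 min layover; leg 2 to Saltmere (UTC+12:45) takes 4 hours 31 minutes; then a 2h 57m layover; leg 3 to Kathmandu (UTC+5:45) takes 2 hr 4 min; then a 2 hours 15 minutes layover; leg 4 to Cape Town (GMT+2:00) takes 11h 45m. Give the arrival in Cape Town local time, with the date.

06:03 on Sep 24

Convert departure to UTC: 02:54 − 5:00 = 21:54 UTC on Sep 22.
Add 3 hours 45 minutes leg 1 → 01:39 UTC (Sep 23).
Add 2 hours and 52 minutes layover in Eucla → 04:31 UTC.
Add 4 hours and 31 minutes leg 2 → 09:02 UTC.
Add 2 hours 57 minutes layover in Saltmere → 11:59 UTC.
Add 2 hours and 4 minutes leg 3 → 14:03 UTC.
Add 2 hours 15 minutes layover in Kathmandu → 16:18 UTC.
Add 11 hours 45 minutes leg 4 → 04:03 UTC (Sep 24).
Cape Town is UTC+2:00, so local arrival = 04:03 + 2:00 = 06:03 on Sep 24.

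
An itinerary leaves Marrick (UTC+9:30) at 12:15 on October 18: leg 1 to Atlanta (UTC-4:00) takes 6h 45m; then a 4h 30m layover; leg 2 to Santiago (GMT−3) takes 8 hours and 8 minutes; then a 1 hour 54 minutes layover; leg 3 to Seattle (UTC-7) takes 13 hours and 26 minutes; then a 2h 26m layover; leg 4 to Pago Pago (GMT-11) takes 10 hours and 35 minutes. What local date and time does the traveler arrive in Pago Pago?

15:29 on Oct 19

Convert departure to UTC: 12:15 − 9:30 = 02:45 UTC on Oct 18.
Add 6 hours 45 minutes leg 1 → 09:30 UTC.
Add 4 hours 30 minutes layover in Atlanta → 14:00 UTC.
Add 8 hours and 8 minutes leg 2 → 22:08 UTC.
Add 1 hour 54 minutes layover in Santiago → 00:02 UTC (Oct 19).
Add 13 hours 26 minutes leg 3 → 13:28 UTC.
Add 2 hours and 26 minutes layover in Seattle → 15:54 UTC.
Add 10 hours 35 minutes leg 4 → 02:29 UTC (Oct 20).
Pago Pago is UTC−11:00, so local arrival = 02:29 − 11:00 = 15:29 on Oct 19.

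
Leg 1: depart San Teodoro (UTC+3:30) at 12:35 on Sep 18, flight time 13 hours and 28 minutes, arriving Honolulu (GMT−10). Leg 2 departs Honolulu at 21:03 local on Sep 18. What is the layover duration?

8 hours 30 minutes

Convert departure to UTC: 12:35 − 3:30 = 09:05 UTC on Sep 18.
Add 13 hours 28 minutes flight time → 22:33 UTC.
Honolulu is UTC−10:00, so local arrival = 22:33 − 10:00 = 12:33 on Sep 18.
Layover = 21:03 − 12:33 = 8 hours 30 minutes.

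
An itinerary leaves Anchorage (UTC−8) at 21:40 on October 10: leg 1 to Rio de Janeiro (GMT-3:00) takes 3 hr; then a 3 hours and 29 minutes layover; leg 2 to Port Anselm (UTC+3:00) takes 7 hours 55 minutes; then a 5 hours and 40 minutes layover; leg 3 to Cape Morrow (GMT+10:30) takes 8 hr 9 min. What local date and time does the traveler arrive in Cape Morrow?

Convert departure to UTC: 21:40 + 8:00 = 05:40 UTC on Oct 11.
Add 3 hours leg 1 → 08:40 UTC.
Add 3 hours 29 minutes layover in Rio de Janeiro → 12:09 UTC.
Add 7 hours 55 minutes leg 2 → 20:04 UTC.
Add 5 hours 40 minutes layover in Port Anselm → 01:44 UTC (Oct 12).
Add 8 hours 9 minutes leg 3 → 09:53 UTC.
Cape Morrow is UTC+10:30, so local arrival = 09:53 + 10:30 = 20:23 on Oct 12.

20:23 on Oct 12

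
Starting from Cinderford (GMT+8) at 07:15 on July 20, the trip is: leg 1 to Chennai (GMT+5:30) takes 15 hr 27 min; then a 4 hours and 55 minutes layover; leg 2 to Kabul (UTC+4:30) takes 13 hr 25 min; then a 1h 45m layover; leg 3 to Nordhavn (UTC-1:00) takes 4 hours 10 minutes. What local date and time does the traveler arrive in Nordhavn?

13:57 on Jul 21

Convert departure to UTC: 07:15 − 8:00 = 23:15 UTC on Jul 19.
Add 15 hours and 27 minutes leg 1 → 14:42 UTC (Jul 20).
Add 4 hours and 55 minutes layover in Chennai → 19:37 UTC.
Add 13 hours 25 minutes leg 2 → 09:02 UTC (Jul 21).
Add 1 hour 45 minutes layover in Kabul → 10:47 UTC.
Add 4 hours 10 minutes leg 3 → 14:57 UTC.
Nordhavn is UTC−1:00, so local arrival = 14:57 − 1:00 = 13:57 on Jul 21.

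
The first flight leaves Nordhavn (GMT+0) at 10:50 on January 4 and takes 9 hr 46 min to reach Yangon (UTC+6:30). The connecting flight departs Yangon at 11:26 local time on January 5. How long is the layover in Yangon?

8 hours 20 minutes

Nordhavn is at UTC+0, so departure is already 10:50 UTC on Jan 4.
Add 9 hours and 46 minutes flight time → 20:36 UTC.
Yangon is UTC+6:30, so local arrival = 20:36 + 6:30 = 03:06 on Jan 5.
Layover = 11:26 − 03:06 = 8 hours 20 minutes.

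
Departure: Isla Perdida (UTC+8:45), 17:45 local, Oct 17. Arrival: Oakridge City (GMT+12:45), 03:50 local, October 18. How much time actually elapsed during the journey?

6 hours 5 minutes

Departure in UTC: 17:45 − 8:45 = 09:00 on Oct 17.
Arrival in UTC: 03:50 − 12:45 = 15:05 on Oct 17.
Elapsed = 15:05 − 09:00 = 6 hours 5 minutes.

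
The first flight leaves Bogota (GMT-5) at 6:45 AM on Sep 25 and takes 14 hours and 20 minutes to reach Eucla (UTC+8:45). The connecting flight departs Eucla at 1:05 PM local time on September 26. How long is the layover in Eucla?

Convert departure to UTC: 6:45 AM + 5:00 = 11:45 AM UTC on Sep 25.
Add 14 hours and 20 minutes flight time → 2:05 AM UTC (Sep 26).
Eucla is UTC+8:45, so local arrival = 2:05 AM + 8:45 = 10:50 AM on Sep 26.
Layover = 1:05 PM − 10:50 AM = 2 hours 15 minutes.

2 hours 15 minutes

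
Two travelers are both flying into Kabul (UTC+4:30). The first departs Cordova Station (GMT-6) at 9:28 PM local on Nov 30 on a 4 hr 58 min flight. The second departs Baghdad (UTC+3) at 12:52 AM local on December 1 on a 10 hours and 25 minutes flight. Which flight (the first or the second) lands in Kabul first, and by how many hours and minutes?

Flight 1 in UTC: 9:28 PM + 6:00 = 3:28 AM on Dec 1.
+4 hours 58 minutes → arrive 8:26 AM UTC on Dec 1.
Flight 2 in UTC: 12:52 AM − 3:00 = 9:52 PM on Nov 30.
+10 hours and 25 minutes → arrive 8:17 AM UTC on Dec 1.
Flight 2 lands earlier by 9 minutes.

the second, by 9 minutes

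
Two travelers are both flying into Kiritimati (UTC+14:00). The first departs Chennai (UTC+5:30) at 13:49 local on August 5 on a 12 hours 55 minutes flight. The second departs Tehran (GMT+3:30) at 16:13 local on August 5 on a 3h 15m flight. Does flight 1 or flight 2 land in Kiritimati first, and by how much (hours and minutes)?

the second, by 5 hours 16 minutes

Flight 1 in UTC: 13:49 − 5:30 = 08:19 on Aug 5.
+12 hours 55 minutes → arrive 21:14 UTC on Aug 5.
Flight 2 in UTC: 16:13 − 3:30 = 12:43 on Aug 5.
+3 hours 15 minutes → arrive 15:58 UTC on Aug 5.
Flight 2 lands earlier by 5 hours 16 minutes.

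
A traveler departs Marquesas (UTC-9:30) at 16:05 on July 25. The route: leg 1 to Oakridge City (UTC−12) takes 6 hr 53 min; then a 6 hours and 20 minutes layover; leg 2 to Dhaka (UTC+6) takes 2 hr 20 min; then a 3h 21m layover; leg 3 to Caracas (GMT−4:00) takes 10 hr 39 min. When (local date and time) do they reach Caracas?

Convert departure to UTC: 16:05 + 9:30 = 01:35 UTC on Jul 26.
Add 6 hours 53 minutes leg 1 → 08:28 UTC.
Add 6 hours 20 minutes layover in Oakridge City → 14:48 UTC.
Add 2 hours 20 minutes leg 2 → 17:08 UTC.
Add 3 hours 21 minutes layover in Dhaka → 20:29 UTC.
Add 10 hours and 39 minutes leg 3 → 07:08 UTC (Jul 27).
Caracas is UTC−4:00, so local arrival = 07:08 − 4:00 = 03:08 on Jul 27.

03:08 on Jul 27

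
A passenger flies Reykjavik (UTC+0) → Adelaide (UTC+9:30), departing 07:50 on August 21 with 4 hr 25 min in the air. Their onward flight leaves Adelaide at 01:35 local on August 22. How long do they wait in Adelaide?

Reykjavik is at UTC+0, so departure is already 07:50 UTC on Aug 21.
Add 4 hours and 25 minutes flight time → 12:15 UTC.
Adelaide is UTC+9:30, so local arrival = 12:15 + 9:30 = 21:45 on Aug 21.
Layover = 01:35 − 21:45 (+1 day) = 3 hours 50 minutes.

3 hours 50 minutes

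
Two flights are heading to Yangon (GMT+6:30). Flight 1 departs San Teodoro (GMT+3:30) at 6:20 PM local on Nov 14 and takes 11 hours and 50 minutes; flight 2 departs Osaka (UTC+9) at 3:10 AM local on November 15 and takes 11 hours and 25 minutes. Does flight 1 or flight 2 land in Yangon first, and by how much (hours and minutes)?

the first, by 2 hours 55 minutes

Flight 1 in UTC: 6:20 PM − 3:30 = 2:50 PM on Nov 14.
+11 hours 50 minutes → arrive 2:40 AM UTC on Nov 15.
Flight 2 in UTC: 3:10 AM − 9:00 = 6:10 PM on Nov 14.
+11 hours and 25 minutes → arrive 5:35 AM UTC on Nov 15.
Flight 1 lands earlier by 2 hours 55 minutes.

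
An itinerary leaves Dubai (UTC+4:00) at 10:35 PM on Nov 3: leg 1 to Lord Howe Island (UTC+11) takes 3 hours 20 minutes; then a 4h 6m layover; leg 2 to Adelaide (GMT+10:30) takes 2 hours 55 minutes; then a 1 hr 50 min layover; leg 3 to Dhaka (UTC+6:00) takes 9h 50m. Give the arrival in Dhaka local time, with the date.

Convert departure to UTC: 10:35 PM − 4:00 = 6:35 PM UTC on Nov 3.
Add 3 hours and 20 minutes leg 1 → 9:55 PM UTC.
Add 4 hours and 6 minutes layover in Lord Howe Island → 2:01 AM UTC (Nov 4).
Add 2 hours 55 minutes leg 2 → 4:56 AM UTC.
Add 1 hour 50 minutes layover in Adelaide → 6:46 AM UTC.
Add 9 hours 50 minutes leg 3 → 4:36 PM UTC.
Dhaka is UTC+6:00, so local arrival = 4:36 PM + 6:00 = 10:36 PM on Nov 4.

10:36 PM on Nov 4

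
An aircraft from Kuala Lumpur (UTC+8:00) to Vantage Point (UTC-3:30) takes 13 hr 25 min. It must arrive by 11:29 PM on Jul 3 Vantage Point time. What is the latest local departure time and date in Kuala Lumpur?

9:34 PM on July 3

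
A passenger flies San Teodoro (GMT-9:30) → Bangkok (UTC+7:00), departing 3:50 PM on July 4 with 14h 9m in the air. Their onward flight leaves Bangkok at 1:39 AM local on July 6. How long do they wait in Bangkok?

3 hours 10 minutes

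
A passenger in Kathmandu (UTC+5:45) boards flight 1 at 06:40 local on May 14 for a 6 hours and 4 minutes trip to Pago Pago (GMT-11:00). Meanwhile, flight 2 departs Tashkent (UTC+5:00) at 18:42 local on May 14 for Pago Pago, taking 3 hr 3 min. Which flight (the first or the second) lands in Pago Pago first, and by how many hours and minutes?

Flight 1 in UTC: 06:40 − 5:45 = 00:55 on May 14.
+6 hours 4 minutes → arrive 06:59 UTC on May 14.
Flight 2 in UTC: 18:42 − 5:00 = 13:42 on May 14.
+3 hours 3 minutes → arrive 16:45 UTC on May 14.
Flight 1 lands earlier by 9 hours 46 minutes.

the first, by 9 hours 46 minutes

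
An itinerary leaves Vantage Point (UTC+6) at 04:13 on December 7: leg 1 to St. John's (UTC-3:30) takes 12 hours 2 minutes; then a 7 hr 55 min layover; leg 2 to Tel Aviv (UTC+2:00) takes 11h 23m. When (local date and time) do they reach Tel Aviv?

07:33 on Dec 8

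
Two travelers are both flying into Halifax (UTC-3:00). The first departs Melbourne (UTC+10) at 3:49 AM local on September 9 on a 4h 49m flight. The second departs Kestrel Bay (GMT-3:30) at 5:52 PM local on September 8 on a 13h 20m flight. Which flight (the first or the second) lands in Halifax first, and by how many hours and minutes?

the first, by 12 hours 4 minutes

Flight 1 in UTC: 3:49 AM − 10:00 = 5:49 PM on Sep 8.
+4 hours 49 minutes → arrive 10:38 PM UTC on Sep 8.
Flight 2 in UTC: 5:52 PM + 3:30 = 9:22 PM on Sep 8.
+13 hours 20 minutes → arrive 10:42 AM UTC on Sep 9.
Flight 1 lands earlier by 12 hours 4 minutes.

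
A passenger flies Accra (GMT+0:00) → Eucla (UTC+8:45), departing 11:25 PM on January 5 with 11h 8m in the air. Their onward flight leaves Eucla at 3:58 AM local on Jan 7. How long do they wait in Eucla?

8 hours 40 minutes

Accra is at UTC+0, so departure is already 11:25 PM UTC on Jan 5.
Add 11 hours 8 minutes flight time → 10:33 AM UTC (Jan 6).
Eucla is UTC+8:45, so local arrival = 10:33 AM + 8:45 = 7:18 PM on Jan 6.
Layover = 3:58 AM − 7:18 PM (+1 day) = 8 hours 40 minutes.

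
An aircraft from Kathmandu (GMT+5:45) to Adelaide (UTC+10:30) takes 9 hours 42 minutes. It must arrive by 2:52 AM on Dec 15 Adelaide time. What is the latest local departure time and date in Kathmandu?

12:25 PM on December 14

Target arrival in UTC: 2:52 AM − 10:30 = 4:22 PM on Dec 14.
Subtract 9 hours and 42 minutes → departure 6:40 AM UTC on Dec 14.
Kathmandu is UTC+5:45: 6:40 AM + 5:45 = 12:25 PM on Dec 14.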